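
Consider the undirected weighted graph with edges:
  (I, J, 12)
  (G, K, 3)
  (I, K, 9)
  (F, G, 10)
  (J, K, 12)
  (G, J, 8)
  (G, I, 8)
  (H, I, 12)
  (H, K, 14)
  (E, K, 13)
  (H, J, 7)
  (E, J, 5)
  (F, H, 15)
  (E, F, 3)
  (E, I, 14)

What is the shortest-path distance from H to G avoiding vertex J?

Comparing a few candidate routes:
H-F-G: 15 + 10 = 25
H-I-G: 12 + 8 = 20
H-K-I-G: 14 + 9 + 8 = 31
H-I-K-G: 12 + 9 + 3 = 24
H-K-G: 14 + 3 = 17
Best route has total 17.

17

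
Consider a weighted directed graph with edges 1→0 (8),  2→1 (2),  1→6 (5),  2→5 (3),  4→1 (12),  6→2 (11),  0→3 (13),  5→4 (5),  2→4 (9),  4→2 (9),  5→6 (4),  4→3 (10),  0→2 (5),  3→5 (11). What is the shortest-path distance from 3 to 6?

Paths from 3 to 6:
3-5-4-2-1-6: 11 + 5 + 9 + 2 + 5 = 32
3-5-6: 11 + 4 = 15
3-5-4-1-6: 11 + 5 + 12 + 5 = 33
The minimum is 15.

15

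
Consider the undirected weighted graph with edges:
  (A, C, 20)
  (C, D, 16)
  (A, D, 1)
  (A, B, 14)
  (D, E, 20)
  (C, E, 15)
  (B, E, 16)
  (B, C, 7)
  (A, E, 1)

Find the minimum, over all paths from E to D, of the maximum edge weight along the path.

Some routes from E to D:
E - B - A - D: max(16, 14, 1) = 16
E - A - B - C - D: max(1, 14, 7, 16) = 16
E - C - B - A - D: max(15, 7, 14, 1) = 15
E - C - D: max(15, 16) = 16
E - B - C - D: max(16, 7, 16) = 16
E - A - D: max(1, 1) = 1
Smallest bottleneck: 1.

1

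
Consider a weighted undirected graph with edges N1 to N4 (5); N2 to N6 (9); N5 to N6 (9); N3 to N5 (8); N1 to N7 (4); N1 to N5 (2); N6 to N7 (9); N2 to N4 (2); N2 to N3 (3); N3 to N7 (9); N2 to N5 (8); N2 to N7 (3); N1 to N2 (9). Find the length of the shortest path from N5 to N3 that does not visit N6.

A few of the N5→N3 routes:
N5 → N3: 8
N5 → N1 → N7 → N2 → N3: 2 + 4 + 3 + 3 = 12
N5 → N2 → N3: 8 + 3 = 11
The minimum is 8.

8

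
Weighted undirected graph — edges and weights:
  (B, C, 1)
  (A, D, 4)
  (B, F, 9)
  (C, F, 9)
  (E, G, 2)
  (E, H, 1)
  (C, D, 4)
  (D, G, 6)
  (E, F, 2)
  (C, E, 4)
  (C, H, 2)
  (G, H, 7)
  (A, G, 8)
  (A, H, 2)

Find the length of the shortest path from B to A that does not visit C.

Checking several routes:
B→F→E→G→D→A: 9 + 2 + 2 + 6 + 4 = 23
B→F→E→H→G→A: 9 + 2 + 1 + 7 + 8 = 27
B→F→E→G→A: 9 + 2 + 2 + 8 = 21
B→F→E→H→A: 9 + 2 + 1 + 2 = 14
B→F→E→G→H→A: 9 + 2 + 2 + 7 + 2 = 22
The minimum is 14.

14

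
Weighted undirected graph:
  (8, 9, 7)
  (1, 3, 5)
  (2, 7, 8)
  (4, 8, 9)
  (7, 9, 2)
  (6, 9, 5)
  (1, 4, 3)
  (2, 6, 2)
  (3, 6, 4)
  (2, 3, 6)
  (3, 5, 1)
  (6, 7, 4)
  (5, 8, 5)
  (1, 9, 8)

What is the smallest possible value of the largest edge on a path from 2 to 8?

Comparing a few candidate routes:
2-3-5-8: max(6, 1, 5) = 6
2-3-6-7-9-8: max(6, 4, 4, 2, 7) = 7
2-6-3-5-8: max(2, 4, 1, 5) = 5
The minimum achievable maximum is 5.

5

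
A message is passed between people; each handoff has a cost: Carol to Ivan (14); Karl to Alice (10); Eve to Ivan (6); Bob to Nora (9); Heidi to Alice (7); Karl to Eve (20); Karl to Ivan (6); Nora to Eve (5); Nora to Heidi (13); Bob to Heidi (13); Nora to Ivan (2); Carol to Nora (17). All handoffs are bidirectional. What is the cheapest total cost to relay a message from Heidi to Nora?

13

Checking several routes:
Heidi→Bob→Nora: 13 + 9 = 22
Heidi→Alice→Karl→Ivan→Eve→Nora: 7 + 10 + 6 + 6 + 5 = 34
Heidi→Alice→Karl→Ivan→Nora: 7 + 10 + 6 + 2 = 25
Heidi→Nora: 13
Shortest: 13.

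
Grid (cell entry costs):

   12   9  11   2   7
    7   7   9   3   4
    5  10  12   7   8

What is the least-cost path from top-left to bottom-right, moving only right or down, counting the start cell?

49

Cheapest: [0,0] [0,1] [0,2] [0,3] [1,3] [1,4] [2,4]
  12 + 9 + 11 + 2 + 3 + 4 + 8 = 49
For comparison, the top-then-right route costs 53.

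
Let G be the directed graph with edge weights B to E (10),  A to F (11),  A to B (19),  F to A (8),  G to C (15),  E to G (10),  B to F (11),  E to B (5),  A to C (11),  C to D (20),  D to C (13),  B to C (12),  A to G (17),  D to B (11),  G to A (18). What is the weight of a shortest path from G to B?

Routes from G to B:
G → C → D → B: 15 + 20 + 11 = 46
G → A → B: 18 + 19 = 37
G → A → C → D → B: 18 + 11 + 20 + 11 = 60
Best route has total 37.

37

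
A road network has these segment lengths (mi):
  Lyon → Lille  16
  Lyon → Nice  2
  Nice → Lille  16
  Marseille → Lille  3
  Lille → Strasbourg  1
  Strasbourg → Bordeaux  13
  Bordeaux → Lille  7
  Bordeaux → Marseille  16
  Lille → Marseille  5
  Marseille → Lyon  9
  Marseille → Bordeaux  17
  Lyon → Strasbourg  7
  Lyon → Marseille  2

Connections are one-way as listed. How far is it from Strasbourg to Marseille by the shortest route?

Paths from Strasbourg to Marseille:
Strasbourg-Bordeaux-Lille-Marseille: 13 + 7 + 5 = 25
Strasbourg-Bordeaux-Marseille: 13 + 16 = 29
Shortest: 25 mi.

25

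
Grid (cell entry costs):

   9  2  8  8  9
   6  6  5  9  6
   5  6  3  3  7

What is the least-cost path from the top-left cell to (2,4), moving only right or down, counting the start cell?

Path (0,0) (0,1) (1,1) (1,2) (2,2) (2,3) (2,4): 9 + 2 + 6 + 5 + 3 + 3 + 7 = 35.

35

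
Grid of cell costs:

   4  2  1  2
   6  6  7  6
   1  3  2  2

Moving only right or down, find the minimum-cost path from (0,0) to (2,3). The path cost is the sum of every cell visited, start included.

17

Take r0c0 → r0c1 → r0c2 → r0c3 → r1c3 → r2c3 for a total of 4 + 2 + 1 + 2 + 6 + 2 = 17.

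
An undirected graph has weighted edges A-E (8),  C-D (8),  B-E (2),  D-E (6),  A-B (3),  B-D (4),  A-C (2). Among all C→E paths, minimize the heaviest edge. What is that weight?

3

Paths from C to E:
C -> A -> E: max(2, 8) = 8
C -> A -> B -> D -> E: max(2, 3, 4, 6) = 6
C -> D -> B -> A -> E: max(8, 4, 3, 8) = 8
C -> D -> E: max(8, 6) = 8
C -> D -> B -> E: max(8, 4, 2) = 8
C -> A -> B -> E: max(2, 3, 2) = 3
Best route has worst link 3.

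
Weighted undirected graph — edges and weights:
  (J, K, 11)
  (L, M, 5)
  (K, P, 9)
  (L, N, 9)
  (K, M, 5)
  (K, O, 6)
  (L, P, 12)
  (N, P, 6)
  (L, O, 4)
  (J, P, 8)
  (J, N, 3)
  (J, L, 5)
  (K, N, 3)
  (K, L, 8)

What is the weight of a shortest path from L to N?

8

Checking several routes:
L -> N: 9
L -> J -> N: 5 + 3 = 8
L -> K -> N: 8 + 3 = 11
Shortest: 8.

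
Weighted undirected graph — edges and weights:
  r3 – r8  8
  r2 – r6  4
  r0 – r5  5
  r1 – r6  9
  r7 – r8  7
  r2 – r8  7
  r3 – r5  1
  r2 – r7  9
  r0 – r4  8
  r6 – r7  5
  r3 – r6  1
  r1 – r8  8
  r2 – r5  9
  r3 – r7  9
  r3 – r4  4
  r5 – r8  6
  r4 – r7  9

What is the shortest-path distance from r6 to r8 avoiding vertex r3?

A few of the r6→r8 routes:
r6 -> r2 -> r5 -> r8: 4 + 9 + 6 = 19
r6 -> r1 -> r8: 9 + 8 = 17
r6 -> r2 -> r8: 4 + 7 = 11
r6 -> r7 -> r8: 5 + 7 = 12
The minimum is 11.

11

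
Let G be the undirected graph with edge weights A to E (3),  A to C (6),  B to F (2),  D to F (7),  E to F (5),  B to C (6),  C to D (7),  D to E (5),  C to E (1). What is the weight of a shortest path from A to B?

10

Checking several routes:
A→E→D→F→B: 3 + 5 + 7 + 2 = 17
A→E→C→D→F→B: 3 + 1 + 7 + 7 + 2 = 20
A→C→E→F→B: 6 + 1 + 5 + 2 = 14
A→E→F→B: 3 + 5 + 2 = 10
A→E→C→B: 3 + 1 + 6 = 10
A→C→B: 6 + 6 = 12
Shortest: 10.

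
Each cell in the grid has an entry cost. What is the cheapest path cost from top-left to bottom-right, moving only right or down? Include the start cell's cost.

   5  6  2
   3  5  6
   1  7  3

19

One optimal route is (0,0)→(1,0)→(2,0)→(2,1)→(2,2).
Its cost is 5 + 3 + 1 + 7 + 3 = 19.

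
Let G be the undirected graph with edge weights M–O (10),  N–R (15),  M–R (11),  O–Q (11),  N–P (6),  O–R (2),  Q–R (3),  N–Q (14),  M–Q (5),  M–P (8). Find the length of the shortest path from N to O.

17

Checking several routes:
N-P-M-Q-R-O: 6 + 8 + 5 + 3 + 2 = 24
N-R-O: 15 + 2 = 17
N-Q-R-O: 14 + 3 + 2 = 19
Best route has total 17.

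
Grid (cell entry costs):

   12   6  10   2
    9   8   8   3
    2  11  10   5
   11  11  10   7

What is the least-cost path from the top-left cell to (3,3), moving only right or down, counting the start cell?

One optimal route is [0,0] -> [0,1] -> [0,2] -> [0,3] -> [1,3] -> [2,3] -> [3,3].
Its cost is 12 + 6 + 10 + 2 + 3 + 5 + 7 = 45.

45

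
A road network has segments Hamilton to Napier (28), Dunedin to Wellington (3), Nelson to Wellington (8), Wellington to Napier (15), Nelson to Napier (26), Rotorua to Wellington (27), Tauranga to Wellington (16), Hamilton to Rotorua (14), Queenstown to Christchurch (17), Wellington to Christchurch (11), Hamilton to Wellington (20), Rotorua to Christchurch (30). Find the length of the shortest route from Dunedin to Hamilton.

A few of the Dunedin→Hamilton routes:
Dunedin - Wellington - Christchurch - Rotorua - Hamilton: 3 + 11 + 30 + 14 = 58
Dunedin - Wellington - Rotorua - Hamilton: 3 + 27 + 14 = 44
Dunedin - Wellington - Hamilton: 3 + 20 = 23
Dunedin - Wellington - Napier - Hamilton: 3 + 15 + 28 = 46
Shortest: 23.

23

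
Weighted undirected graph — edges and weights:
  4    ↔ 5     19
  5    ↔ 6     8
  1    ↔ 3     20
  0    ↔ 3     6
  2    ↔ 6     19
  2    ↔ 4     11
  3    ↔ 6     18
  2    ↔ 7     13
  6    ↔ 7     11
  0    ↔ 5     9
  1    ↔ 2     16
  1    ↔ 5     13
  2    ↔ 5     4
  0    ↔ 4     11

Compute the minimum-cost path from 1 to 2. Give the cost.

16

Some routes from 1 to 2:
1 → 5 → 6 → 2: 13 + 8 + 19 = 40
1 → 3 → 0 → 5 → 2: 20 + 6 + 9 + 4 = 39
1 → 2: 16
1 → 5 → 2: 13 + 4 = 17
Best route has total 16.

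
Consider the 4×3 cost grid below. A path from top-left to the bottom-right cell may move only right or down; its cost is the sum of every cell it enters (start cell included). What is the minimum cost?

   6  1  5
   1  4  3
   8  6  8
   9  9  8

30

Best path: [0,0]→[0,1]→[1,1]→[1,2]→[2,2]→[3,2]
Cost: 6 + 1 + 4 + 3 + 8 + 8 = 30
(Top row then right column would cost 31.)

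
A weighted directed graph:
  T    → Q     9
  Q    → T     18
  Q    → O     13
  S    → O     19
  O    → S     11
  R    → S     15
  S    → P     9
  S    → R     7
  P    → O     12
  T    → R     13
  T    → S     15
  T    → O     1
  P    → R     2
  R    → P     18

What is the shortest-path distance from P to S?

17

Candidate routes:
P-O-S: 12 + 11 = 23
P-R-S: 2 + 15 = 17
The minimum is 17.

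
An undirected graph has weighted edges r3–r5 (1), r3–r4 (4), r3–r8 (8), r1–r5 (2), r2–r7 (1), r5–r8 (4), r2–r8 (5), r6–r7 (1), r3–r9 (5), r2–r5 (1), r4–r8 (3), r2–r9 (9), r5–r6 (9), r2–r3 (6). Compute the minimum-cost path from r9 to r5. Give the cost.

6

A few of the r9→r5 routes:
r9 → r3 → r2 → r5: 5 + 6 + 1 = 12
r9 → r3 → r4 → r8 → r5: 5 + 4 + 3 + 4 = 16
r9 → r2 → r5: 9 + 1 = 10
r9 → r2 → r3 → r5: 9 + 6 + 1 = 16
r9 → r3 → r5: 5 + 1 = 6
Best route has total 6.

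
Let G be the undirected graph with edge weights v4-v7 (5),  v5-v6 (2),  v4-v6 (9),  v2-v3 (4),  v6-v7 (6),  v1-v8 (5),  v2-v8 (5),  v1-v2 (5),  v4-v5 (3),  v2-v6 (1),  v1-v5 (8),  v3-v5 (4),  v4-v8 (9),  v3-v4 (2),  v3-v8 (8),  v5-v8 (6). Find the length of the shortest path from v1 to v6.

Comparing a few candidate routes:
v1→v2→v6: 5 + 1 = 6
v1→v5→v6: 8 + 2 = 10
v1→v8→v5→v6: 5 + 6 + 2 = 13
v1→v8→v2→v6: 5 + 5 + 1 = 11
Best route has total 6.

6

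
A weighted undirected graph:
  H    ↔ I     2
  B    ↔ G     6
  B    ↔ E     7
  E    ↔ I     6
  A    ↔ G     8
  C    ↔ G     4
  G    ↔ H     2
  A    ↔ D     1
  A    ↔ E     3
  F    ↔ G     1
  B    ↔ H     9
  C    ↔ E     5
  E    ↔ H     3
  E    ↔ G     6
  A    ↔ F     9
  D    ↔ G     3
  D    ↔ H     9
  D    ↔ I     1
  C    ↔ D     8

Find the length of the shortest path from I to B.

Some routes from I to B:
I → E → B: 6 + 7 = 13
I → H → E → B: 2 + 3 + 7 = 12
I → D → G → B: 1 + 3 + 6 = 10
I → H → G → B: 2 + 2 + 6 = 10
I → H → B: 2 + 9 = 11
I → D → A → E → B: 1 + 1 + 3 + 7 = 12
Shortest: 10.

10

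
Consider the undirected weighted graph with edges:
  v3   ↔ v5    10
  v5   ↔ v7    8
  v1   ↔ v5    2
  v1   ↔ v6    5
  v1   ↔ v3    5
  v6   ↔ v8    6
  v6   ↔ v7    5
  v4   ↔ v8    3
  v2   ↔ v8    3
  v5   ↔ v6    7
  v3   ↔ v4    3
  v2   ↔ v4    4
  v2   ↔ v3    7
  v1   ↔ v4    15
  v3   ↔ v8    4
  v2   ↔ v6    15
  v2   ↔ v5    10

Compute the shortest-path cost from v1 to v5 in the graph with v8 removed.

2

A few of the v1→v5 routes:
v1→v3→v5: 5 + 10 = 15
v1→v5: 2
v1→v6→v5: 5 + 7 = 12
Shortest: 2.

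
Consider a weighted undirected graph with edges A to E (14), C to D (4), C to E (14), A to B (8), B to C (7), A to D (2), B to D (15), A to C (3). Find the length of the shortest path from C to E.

Paths from C to E:
C→D→B→A→E: 4 + 15 + 8 + 14 = 41
C→B→D→A→E: 7 + 15 + 2 + 14 = 38
C→B→A→E: 7 + 8 + 14 = 29
C→D→A→E: 4 + 2 + 14 = 20
C→E: 14
C→A→E: 3 + 14 = 17
Shortest: 14.

14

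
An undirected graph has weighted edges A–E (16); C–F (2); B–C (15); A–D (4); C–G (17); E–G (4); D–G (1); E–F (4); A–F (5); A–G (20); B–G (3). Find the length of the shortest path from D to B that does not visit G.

Routes from D to B avoiding G:
D → A → F → C → B: 4 + 5 + 2 + 15 = 26
D → A → E → F → C → B: 4 + 16 + 4 + 2 + 15 = 41
Shortest: 26.

26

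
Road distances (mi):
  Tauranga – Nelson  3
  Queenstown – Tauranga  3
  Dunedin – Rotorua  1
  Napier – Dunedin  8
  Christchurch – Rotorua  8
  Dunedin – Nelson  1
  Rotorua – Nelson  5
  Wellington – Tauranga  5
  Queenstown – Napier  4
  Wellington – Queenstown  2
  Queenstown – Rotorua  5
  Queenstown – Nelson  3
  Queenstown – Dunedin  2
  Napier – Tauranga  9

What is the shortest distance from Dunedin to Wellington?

Comparing a few candidate routes:
Dunedin - Queenstown - Wellington: 2 + 2 = 4
Dunedin - Rotorua - Queenstown - Wellington: 1 + 5 + 2 = 8
Dunedin - Nelson - Queenstown - Wellington: 1 + 3 + 2 = 6
Dunedin - Nelson - Tauranga - Queenstown - Wellington: 1 + 3 + 3 + 2 = 9
The minimum is 4 mi.

4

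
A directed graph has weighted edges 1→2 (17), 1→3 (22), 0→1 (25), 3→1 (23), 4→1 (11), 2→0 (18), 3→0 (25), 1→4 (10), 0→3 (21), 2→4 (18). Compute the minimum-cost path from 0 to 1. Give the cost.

25

Routes from 0 to 1:
0 → 3 → 1: 21 + 23 = 44
0 → 1: 25
Best route has total 25.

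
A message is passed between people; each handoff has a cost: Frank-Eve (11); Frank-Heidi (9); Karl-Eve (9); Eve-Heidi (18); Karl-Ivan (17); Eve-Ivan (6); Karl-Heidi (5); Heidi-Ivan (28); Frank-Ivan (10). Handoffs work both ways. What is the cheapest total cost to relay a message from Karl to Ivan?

15

Checking several routes:
Karl-Eve-Ivan: 9 + 6 = 15
Karl-Ivan: 17
Karl-Heidi-Frank-Ivan: 5 + 9 + 10 = 24
Best route has total 15.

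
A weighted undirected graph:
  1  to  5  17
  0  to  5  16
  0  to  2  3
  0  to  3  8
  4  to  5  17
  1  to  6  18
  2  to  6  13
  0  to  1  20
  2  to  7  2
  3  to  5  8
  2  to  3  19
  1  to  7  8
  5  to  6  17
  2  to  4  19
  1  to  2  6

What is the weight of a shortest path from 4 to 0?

22

Some routes from 4 to 0:
4 - 5 - 3 - 0: 17 + 8 + 8 = 33
4 - 5 - 0: 17 + 16 = 33
4 - 2 - 1 - 0: 19 + 6 + 20 = 45
4 - 2 - 0: 19 + 3 = 22
4 - 5 - 1 - 2 - 0: 17 + 17 + 6 + 3 = 43
Best route has total 22.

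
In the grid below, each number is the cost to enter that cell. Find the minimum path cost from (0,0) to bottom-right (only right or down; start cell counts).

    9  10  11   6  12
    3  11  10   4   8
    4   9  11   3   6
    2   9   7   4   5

43

Take (0,0) -> (1,0) -> (2,0) -> (3,0) -> (3,1) -> (3,2) -> (3,3) -> (3,4) for a total of 9 + 3 + 4 + 2 + 9 + 7 + 4 + 5 = 43.
(Top row then right column would cost 67.)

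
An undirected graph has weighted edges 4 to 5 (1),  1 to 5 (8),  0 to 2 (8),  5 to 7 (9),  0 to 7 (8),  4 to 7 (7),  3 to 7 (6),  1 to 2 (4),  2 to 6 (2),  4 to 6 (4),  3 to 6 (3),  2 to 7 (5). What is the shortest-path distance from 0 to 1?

Checking several routes:
0-7-2-1: 8 + 5 + 4 = 17
0-2-6-4-5-1: 8 + 2 + 4 + 1 + 8 = 23
0-2-1: 8 + 4 = 12
0-7-3-6-2-1: 8 + 6 + 3 + 2 + 4 = 23
0-7-4-5-1: 8 + 7 + 1 + 8 = 24
0-7-4-6-2-1: 8 + 7 + 4 + 2 + 4 = 25
Best route has total 12.

12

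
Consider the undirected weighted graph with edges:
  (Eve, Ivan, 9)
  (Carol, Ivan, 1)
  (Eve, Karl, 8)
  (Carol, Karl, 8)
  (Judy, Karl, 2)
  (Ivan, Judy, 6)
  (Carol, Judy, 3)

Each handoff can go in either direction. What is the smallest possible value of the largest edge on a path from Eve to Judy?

8

Candidate routes:
Eve→Karl→Carol→Ivan→Judy: max(8, 8, 1, 6) = 8
Eve→Ivan→Carol→Karl→Judy: max(9, 1, 8, 2) = 9
Eve→Karl→Judy: max(8, 2) = 8
Eve→Karl→Carol→Judy: max(8, 8, 3) = 8
Eve→Ivan→Judy: max(9, 6) = 9
Eve→Ivan→Carol→Judy: max(9, 1, 3) = 9
Best route has worst link 8.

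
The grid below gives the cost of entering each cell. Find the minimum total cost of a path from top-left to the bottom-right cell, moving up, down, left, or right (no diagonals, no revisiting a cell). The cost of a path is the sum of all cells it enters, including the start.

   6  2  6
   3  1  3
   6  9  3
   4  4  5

20

One optimal route is [0,0] [0,1] [1,1] [1,2] [2,2] [3,2].
Its cost is 6 + 2 + 1 + 3 + 3 + 5 = 20.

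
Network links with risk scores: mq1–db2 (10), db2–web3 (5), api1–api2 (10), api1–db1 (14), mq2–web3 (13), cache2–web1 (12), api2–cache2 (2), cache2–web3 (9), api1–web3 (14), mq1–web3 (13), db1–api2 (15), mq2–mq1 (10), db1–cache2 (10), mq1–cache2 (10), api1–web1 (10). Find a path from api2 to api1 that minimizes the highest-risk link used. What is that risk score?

Checking several routes:
api2 → cache2 → web1 → api1: max(2, 12, 10) = 12
api2 → cache2 → mq1 → mq2 → web3 → api1: max(2, 10, 10, 13, 14) = 14
api2 → api1: max(10) = 10
api2 → cache2 → db1 → api1: max(2, 10, 14) = 14
api2 → cache2 → mq1 → db2 → web3 → api1: max(2, 10, 10, 5, 14) = 14
Best route has worst link 10.

10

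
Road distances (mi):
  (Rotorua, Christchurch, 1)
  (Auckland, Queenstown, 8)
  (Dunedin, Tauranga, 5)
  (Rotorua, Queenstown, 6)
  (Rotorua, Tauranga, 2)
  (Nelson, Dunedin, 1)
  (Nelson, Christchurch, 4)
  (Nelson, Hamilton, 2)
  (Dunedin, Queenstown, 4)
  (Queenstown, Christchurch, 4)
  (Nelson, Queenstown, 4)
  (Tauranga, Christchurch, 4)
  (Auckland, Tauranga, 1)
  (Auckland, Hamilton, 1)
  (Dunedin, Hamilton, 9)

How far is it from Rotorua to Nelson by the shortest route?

Comparing a few candidate routes:
Rotorua → Christchurch → Queenstown → Nelson: 1 + 4 + 4 = 9
Rotorua → Christchurch → Nelson: 1 + 4 = 5
Rotorua → Tauranga → Dunedin → Nelson: 2 + 5 + 1 = 8
Rotorua → Christchurch → Tauranga → Auckland → Hamilton → Nelson: 1 + 4 + 1 + 1 + 2 = 9
Rotorua → Tauranga → Auckland → Hamilton → Nelson: 2 + 1 + 1 + 2 = 6
The minimum is 5 mi.

5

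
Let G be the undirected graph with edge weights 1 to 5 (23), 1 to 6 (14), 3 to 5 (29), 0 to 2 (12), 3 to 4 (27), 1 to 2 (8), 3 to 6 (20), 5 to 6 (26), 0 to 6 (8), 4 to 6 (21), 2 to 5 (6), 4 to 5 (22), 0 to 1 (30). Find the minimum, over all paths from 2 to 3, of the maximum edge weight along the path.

20

Checking several routes:
2 -> 1 -> 6 -> 3: max(8, 14, 20) = 20
2 -> 5 -> 4 -> 6 -> 3: max(6, 22, 21, 20) = 22
2 -> 0 -> 6 -> 3: max(12, 8, 20) = 20
Best route has worst link 20.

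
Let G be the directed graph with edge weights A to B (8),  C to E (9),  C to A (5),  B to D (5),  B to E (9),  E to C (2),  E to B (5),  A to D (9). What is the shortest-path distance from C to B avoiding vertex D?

Paths from C to B avoiding D:
C -> A -> B: 5 + 8 = 13
C -> E -> B: 9 + 5 = 14
Best route has total 13.

13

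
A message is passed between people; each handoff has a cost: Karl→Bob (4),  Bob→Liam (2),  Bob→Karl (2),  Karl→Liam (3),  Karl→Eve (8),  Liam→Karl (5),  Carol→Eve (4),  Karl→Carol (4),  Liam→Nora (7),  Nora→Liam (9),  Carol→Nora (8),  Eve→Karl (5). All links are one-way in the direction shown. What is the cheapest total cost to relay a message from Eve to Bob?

9

Paths from Eve to Bob:
Eve→Karl→Bob: 5 + 4 = 9
Best route has total 9.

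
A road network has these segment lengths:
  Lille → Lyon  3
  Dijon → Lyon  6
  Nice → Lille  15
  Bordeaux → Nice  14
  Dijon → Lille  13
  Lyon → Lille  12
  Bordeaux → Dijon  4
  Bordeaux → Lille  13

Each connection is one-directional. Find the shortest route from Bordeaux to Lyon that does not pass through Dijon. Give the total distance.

Paths from Bordeaux to Lyon avoiding Dijon:
Bordeaux - Lille - Lyon: 13 + 3 = 16
Bordeaux - Nice - Lille - Lyon: 14 + 15 + 3 = 32
Shortest: 16.

16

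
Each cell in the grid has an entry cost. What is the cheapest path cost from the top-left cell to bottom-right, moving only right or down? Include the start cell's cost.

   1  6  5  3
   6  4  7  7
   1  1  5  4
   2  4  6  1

Path r0c0→r1c0→r2c0→r2c1→r2c2→r2c3→r3c3: 1 + 6 + 1 + 1 + 5 + 4 + 1 = 19.

19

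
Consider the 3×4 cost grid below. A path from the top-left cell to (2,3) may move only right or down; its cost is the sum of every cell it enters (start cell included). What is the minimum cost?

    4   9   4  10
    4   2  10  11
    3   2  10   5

Best path: r0c0 r1c0 r1c1 r2c1 r2c2 r2c3
Cost: 4 + 4 + 2 + 2 + 10 + 5 = 27

27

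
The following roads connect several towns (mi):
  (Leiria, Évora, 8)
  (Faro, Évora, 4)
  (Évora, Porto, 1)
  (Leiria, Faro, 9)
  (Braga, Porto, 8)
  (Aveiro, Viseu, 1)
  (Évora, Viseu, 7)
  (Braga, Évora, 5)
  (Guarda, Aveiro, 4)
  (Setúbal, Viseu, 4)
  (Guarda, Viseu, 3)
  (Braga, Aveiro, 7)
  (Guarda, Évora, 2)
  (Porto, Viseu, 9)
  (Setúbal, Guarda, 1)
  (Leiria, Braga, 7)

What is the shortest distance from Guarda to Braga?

Some routes from Guarda to Braga:
Guarda-Évora-Porto-Braga: 2 + 1 + 8 = 11
Guarda-Évora-Braga: 2 + 5 = 7
Guarda-Aveiro-Braga: 4 + 7 = 11
Best route has total 7 mi.

7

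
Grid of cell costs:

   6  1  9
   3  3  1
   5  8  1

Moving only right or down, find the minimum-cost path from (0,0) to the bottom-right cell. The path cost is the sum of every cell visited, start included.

Best path: r0c0 -> r0c1 -> r1c1 -> r1c2 -> r2c2
Cost: 6 + 1 + 3 + 1 + 1 = 12

12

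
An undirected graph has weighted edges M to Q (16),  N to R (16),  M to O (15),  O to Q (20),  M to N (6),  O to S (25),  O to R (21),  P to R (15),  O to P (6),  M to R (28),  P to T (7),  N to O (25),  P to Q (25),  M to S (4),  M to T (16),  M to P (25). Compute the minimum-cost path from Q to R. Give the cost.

38

A few of the Q→R routes:
Q -> M -> N -> R: 16 + 6 + 16 = 38
Q -> O -> P -> R: 20 + 6 + 15 = 41
Q -> P -> R: 25 + 15 = 40
Q -> O -> R: 20 + 21 = 41
Shortest: 38.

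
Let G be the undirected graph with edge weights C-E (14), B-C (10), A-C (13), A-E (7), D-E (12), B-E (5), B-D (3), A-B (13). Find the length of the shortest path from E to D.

8

Checking several routes:
E - B - D: 5 + 3 = 8
E - D: 12
E - C - B - D: 14 + 10 + 3 = 27
E - A - B - D: 7 + 13 + 3 = 23
Best route has total 8.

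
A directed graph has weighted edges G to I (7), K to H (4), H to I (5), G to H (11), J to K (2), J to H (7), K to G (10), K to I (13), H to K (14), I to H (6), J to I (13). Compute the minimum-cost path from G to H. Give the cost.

11

Candidate routes:
G→H: 11
G→I→H: 7 + 6 = 13
The minimum is 11.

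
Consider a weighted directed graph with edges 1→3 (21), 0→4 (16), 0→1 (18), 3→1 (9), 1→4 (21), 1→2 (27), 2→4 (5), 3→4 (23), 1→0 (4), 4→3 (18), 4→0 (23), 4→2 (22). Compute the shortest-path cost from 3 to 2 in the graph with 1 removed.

45

Candidate routes:
3 → 4 → 2: 23 + 22 = 45
The minimum is 45.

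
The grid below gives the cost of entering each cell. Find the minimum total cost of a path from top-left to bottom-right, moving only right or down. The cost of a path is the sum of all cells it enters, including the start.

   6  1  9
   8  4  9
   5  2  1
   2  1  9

Best path: r0c0→r0c1→r1c1→r2c1→r2c2→r3c2
Cost: 6 + 1 + 4 + 2 + 1 + 9 = 23
For comparison, the top-then-right route costs 35.

23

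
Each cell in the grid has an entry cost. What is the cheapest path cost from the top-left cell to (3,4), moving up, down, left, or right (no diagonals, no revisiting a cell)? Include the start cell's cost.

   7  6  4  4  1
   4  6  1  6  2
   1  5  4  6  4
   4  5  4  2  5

32

One optimal route is (0,0) -> (1,0) -> (2,0) -> (2,1) -> (2,2) -> (3,2) -> (3,3) -> (3,4).
Its cost is 7 + 4 + 1 + 5 + 4 + 4 + 2 + 5 = 32.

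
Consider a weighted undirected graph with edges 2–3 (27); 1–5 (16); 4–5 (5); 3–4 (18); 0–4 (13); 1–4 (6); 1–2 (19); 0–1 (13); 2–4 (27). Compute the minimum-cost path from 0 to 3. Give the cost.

31

Comparing a few candidate routes:
0 - 4 - 3: 13 + 18 = 31
0 - 1 - 2 - 3: 13 + 19 + 27 = 59
0 - 1 - 5 - 4 - 3: 13 + 16 + 5 + 18 = 52
0 - 1 - 4 - 3: 13 + 6 + 18 = 37
The minimum is 31.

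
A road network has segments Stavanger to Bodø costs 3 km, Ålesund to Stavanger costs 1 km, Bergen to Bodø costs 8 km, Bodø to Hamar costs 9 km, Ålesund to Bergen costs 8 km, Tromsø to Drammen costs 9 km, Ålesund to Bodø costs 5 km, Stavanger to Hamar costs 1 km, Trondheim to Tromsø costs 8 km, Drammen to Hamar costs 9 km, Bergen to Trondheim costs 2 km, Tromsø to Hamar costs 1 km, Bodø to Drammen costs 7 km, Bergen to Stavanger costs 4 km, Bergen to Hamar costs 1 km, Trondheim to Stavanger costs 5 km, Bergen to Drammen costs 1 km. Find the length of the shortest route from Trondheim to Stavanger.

A few of the Trondheim→Stavanger routes:
Trondheim→Stavanger: 5
Trondheim→Bergen→Stavanger: 2 + 4 = 6
Trondheim→Bergen→Hamar→Stavanger: 2 + 1 + 1 = 4
Shortest: 4 km.

4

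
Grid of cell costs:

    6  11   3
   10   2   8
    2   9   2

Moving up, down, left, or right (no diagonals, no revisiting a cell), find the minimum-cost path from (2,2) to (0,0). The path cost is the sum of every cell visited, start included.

Take r2c2→r1c2→r1c1→r1c0→r0c0 for a total of 2 + 8 + 2 + 10 + 6 = 28.

28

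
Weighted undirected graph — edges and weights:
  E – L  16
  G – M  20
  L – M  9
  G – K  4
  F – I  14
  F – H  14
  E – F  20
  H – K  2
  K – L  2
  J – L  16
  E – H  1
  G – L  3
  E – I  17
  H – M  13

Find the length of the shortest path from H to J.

20

A few of the H→J routes:
H-K-L-J: 2 + 2 + 16 = 20
H-E-L-J: 1 + 16 + 16 = 33
H-K-G-L-J: 2 + 4 + 3 + 16 = 25
Shortest: 20.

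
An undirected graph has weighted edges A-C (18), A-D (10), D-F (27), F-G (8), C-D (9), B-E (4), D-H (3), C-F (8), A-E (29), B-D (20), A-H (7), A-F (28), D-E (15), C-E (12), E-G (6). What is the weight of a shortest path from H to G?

Some routes from H to G:
H-D-E-G: 3 + 15 + 6 = 24
H-A-D-E-G: 7 + 10 + 15 + 6 = 38
H-D-C-F-G: 3 + 9 + 8 + 8 = 28
H-D-C-E-G: 3 + 9 + 12 + 6 = 30
H-D-F-G: 3 + 27 + 8 = 38
H-D-B-E-G: 3 + 20 + 4 + 6 = 33
The minimum is 24.

24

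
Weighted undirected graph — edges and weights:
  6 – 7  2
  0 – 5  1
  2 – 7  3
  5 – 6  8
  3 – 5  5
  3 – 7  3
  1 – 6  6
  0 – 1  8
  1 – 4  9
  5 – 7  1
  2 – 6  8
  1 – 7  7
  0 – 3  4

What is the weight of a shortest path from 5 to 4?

Comparing a few candidate routes:
5 -> 0 -> 1 -> 4: 1 + 8 + 9 = 18
5 -> 7 -> 6 -> 1 -> 4: 1 + 2 + 6 + 9 = 18
5 -> 7 -> 1 -> 4: 1 + 7 + 9 = 17
Shortest: 17.

17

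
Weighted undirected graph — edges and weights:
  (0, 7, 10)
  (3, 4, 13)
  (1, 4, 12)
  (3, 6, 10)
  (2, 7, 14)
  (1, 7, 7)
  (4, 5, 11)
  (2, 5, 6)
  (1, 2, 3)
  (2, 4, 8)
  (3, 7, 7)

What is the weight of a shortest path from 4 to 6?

23

Comparing a few candidate routes:
4 - 1 - 7 - 3 - 6: 12 + 7 + 7 + 10 = 36
4 - 2 - 1 - 7 - 3 - 6: 8 + 3 + 7 + 7 + 10 = 35
4 - 3 - 6: 13 + 10 = 23
4 - 2 - 7 - 3 - 6: 8 + 14 + 7 + 10 = 39
Shortest: 23.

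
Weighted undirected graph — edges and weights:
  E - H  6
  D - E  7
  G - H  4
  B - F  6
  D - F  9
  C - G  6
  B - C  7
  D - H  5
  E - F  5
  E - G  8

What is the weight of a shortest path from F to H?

11

Checking several routes:
F - E - H: 5 + 6 = 11
F - E - D - H: 5 + 7 + 5 = 17
F - D - H: 9 + 5 = 14
Shortest: 11.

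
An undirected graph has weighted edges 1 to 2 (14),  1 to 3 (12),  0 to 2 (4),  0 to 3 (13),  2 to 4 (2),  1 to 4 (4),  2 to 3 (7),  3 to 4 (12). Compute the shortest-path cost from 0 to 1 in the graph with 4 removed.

Some routes from 0 to 1 avoiding 4:
0-2-1: 4 + 14 = 18
0-2-3-1: 4 + 7 + 12 = 23
0-3-1: 13 + 12 = 25
The minimum is 18.

18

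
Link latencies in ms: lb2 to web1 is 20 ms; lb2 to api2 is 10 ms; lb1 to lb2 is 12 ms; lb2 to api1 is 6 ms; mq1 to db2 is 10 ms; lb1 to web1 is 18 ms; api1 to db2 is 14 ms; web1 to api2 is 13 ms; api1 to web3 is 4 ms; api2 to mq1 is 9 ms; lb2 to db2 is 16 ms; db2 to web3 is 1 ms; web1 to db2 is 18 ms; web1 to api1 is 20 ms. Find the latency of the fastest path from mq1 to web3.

Comparing a few candidate routes:
mq1-db2-lb2-api1-web3: 10 + 16 + 6 + 4 = 36
mq1-db2-api1-web3: 10 + 14 + 4 = 28
mq1-db2-web3: 10 + 1 = 11
mq1-api2-lb2-api1-web3: 9 + 10 + 6 + 4 = 29
Shortest: 11 ms.

11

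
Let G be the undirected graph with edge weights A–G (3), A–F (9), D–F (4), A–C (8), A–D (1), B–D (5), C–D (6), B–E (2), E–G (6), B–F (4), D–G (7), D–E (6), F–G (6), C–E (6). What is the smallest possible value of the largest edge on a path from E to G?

4

A few of the E→G routes:
E → B → D → A → G: max(2, 5, 1, 3) = 5
E → G: max(6) = 6
E → B → F → D → A → G: max(2, 4, 4, 1, 3) = 4
E → C → D → B → F → G: max(6, 6, 5, 4, 6) = 6
Best route has worst link 4.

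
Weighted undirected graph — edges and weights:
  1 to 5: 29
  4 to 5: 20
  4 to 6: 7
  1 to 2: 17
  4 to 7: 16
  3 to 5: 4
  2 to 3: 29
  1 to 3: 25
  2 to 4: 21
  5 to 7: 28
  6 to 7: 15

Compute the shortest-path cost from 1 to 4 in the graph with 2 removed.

Candidate routes:
1-3-5-7-6-4: 25 + 4 + 28 + 15 + 7 = 79
1-3-5-7-4: 25 + 4 + 28 + 16 = 73
1-3-5-4: 25 + 4 + 20 = 49
1-5-7-6-4: 29 + 28 + 15 + 7 = 79
1-5-7-4: 29 + 28 + 16 = 73
1-5-4: 29 + 20 = 49
Best route has total 49.

49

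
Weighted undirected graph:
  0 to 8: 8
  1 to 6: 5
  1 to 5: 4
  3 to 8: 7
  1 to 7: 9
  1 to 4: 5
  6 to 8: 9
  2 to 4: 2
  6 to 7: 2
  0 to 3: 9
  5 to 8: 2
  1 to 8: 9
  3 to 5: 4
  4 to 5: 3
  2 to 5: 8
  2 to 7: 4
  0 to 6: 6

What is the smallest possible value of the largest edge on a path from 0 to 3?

Checking several routes:
0-6-1-5-3: max(6, 5, 4, 4) = 6
0-6-1-4-5-3: max(6, 5, 5, 3, 4) = 6
0-6-7-2-4-5-3: max(6, 2, 4, 2, 3, 4) = 6
0-6-7-2-4-1-5-3: max(6, 2, 4, 2, 5, 4, 4) = 6
Smallest bottleneck: 6.

6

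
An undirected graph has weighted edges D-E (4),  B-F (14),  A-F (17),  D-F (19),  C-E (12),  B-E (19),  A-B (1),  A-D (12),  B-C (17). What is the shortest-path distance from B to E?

17

Routes from B to E:
B -> A -> F -> D -> E: 1 + 17 + 19 + 4 = 41
B -> F -> A -> D -> E: 14 + 17 + 12 + 4 = 47
B -> F -> D -> E: 14 + 19 + 4 = 37
B -> E: 19
B -> A -> D -> E: 1 + 12 + 4 = 17
B -> C -> E: 17 + 12 = 29
Best route has total 17.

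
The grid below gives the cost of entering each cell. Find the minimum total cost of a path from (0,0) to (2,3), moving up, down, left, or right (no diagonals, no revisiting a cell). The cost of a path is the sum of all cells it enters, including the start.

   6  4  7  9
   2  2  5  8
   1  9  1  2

18

Path [0,0]→[1,0]→[1,1]→[1,2]→[2,2]→[2,3]: 6 + 2 + 2 + 5 + 1 + 2 = 18.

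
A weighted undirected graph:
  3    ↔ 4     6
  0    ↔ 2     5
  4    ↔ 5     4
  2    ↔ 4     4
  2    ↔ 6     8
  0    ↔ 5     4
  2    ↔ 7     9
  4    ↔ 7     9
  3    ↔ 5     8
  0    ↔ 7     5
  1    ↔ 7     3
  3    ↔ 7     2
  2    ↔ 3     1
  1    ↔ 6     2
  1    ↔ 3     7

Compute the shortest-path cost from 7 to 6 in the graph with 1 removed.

11

A few of the 7→6 routes:
7-2-6: 9 + 8 = 17
7-0-2-6: 5 + 5 + 8 = 18
7-3-4-2-6: 2 + 6 + 4 + 8 = 20
7-3-2-6: 2 + 1 + 8 = 11
7-4-3-2-6: 9 + 6 + 1 + 8 = 24
7-4-2-6: 9 + 4 + 8 = 21
The minimum is 11.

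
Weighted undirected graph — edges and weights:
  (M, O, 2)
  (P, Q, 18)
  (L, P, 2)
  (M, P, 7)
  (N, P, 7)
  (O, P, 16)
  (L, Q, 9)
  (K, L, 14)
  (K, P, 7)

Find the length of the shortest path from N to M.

Paths from N to M:
N - P - O - M: 7 + 16 + 2 = 25
N - P - M: 7 + 7 = 14
Shortest: 14.

14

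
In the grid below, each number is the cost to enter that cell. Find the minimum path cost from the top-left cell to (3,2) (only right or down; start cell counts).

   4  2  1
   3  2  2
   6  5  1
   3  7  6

16

Take (0,0) -> (0,1) -> (0,2) -> (1,2) -> (2,2) -> (3,2) for a total of 4 + 2 + 1 + 2 + 1 + 6 = 16.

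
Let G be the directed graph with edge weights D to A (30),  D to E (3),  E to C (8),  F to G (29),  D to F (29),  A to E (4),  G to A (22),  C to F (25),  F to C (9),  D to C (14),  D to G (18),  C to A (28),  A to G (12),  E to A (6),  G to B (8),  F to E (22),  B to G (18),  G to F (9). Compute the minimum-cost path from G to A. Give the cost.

Candidate routes:
G -> A: 22
G -> F -> E -> C -> A: 9 + 22 + 8 + 28 = 67
G -> F -> C -> A: 9 + 9 + 28 = 46
G -> F -> E -> A: 9 + 22 + 6 = 37
Shortest: 22.

22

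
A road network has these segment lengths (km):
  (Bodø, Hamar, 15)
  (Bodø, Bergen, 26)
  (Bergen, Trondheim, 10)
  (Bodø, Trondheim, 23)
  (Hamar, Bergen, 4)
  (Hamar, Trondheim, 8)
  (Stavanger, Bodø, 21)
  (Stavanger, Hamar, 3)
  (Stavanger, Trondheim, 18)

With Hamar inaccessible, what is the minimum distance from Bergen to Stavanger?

Candidate routes:
Bergen-Bodø-Stavanger: 26 + 21 = 47
Bergen-Trondheim-Bodø-Stavanger: 10 + 23 + 21 = 54
Bergen-Trondheim-Stavanger: 10 + 18 = 28
Bergen-Bodø-Trondheim-Stavanger: 26 + 23 + 18 = 67
Best route has total 28 km.

28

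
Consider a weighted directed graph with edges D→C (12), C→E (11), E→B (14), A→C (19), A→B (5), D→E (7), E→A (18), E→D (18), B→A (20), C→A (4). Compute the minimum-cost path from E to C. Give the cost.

30

Candidate routes:
E -> A -> C: 18 + 19 = 37
E -> D -> C: 18 + 12 = 30
E -> B -> A -> C: 14 + 20 + 19 = 53
Shortest: 30.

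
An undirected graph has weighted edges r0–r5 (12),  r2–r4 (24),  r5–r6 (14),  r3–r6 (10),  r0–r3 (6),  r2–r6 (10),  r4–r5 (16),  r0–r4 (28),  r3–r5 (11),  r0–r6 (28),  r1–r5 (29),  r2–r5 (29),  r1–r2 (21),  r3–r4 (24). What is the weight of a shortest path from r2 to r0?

Checking several routes:
r2→r6→r5→r3→r0: 10 + 14 + 11 + 6 = 41
r2→r6→r5→r0: 10 + 14 + 12 = 36
r2→r6→r0: 10 + 28 = 38
r2→r5→r0: 29 + 12 = 41
r2→r6→r3→r0: 10 + 10 + 6 = 26
Best route has total 26.

26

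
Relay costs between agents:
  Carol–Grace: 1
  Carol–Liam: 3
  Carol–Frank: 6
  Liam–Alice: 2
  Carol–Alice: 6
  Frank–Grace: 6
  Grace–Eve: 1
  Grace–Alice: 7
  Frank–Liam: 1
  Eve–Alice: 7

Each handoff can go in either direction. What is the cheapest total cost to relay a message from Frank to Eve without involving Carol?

7

Checking several routes:
Frank -> Grace -> Eve: 6 + 1 = 7
Frank -> Liam -> Alice -> Eve: 1 + 2 + 7 = 10
Frank -> Liam -> Alice -> Grace -> Eve: 1 + 2 + 7 + 1 = 11
The minimum is 7.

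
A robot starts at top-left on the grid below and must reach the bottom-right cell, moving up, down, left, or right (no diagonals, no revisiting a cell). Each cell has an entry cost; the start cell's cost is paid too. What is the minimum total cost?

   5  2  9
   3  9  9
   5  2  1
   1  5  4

20

One optimal route is [0,0] → [1,0] → [2,0] → [2,1] → [2,2] → [3,2].
Its cost is 5 + 3 + 5 + 2 + 1 + 4 = 20.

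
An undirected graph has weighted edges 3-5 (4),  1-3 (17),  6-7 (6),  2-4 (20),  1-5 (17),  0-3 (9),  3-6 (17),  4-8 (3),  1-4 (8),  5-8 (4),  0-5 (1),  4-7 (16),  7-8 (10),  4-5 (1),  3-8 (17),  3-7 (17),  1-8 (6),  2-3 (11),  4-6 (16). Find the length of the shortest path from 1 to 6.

Comparing a few candidate routes:
1 → 8 → 4 → 6: 6 + 3 + 16 = 25
1 → 8 → 7 → 6: 6 + 10 + 6 = 22
1 → 4 → 6: 8 + 16 = 24
Best route has total 22.

22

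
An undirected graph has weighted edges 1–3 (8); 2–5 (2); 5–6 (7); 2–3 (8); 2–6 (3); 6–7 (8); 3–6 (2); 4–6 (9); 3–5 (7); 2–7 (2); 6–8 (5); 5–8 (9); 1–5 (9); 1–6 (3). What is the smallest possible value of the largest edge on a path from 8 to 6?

5

A few of the 8→6 routes:
8-5-1-3-2-6: max(9, 9, 8, 8, 3) = 9
8-6: max(5) = 5
8-5-1-3-6: max(9, 9, 8, 2) = 9
Smallest bottleneck: 5.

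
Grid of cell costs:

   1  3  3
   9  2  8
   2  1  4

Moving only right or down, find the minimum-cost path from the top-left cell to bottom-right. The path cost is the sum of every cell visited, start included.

Cheapest: [0,0] -> [0,1] -> [1,1] -> [2,1] -> [2,2]
  1 + 3 + 2 + 1 + 4 = 11

11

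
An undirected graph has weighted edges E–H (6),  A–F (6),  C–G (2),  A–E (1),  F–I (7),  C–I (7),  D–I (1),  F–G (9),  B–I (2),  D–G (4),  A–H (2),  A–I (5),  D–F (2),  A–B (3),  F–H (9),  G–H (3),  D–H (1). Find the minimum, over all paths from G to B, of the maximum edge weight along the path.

3

A few of the G→B routes:
G -> D -> H -> A -> B: max(4, 1, 2, 3) = 4
G -> D -> I -> B: max(4, 1, 2) = 4
G -> H -> D -> I -> B: max(3, 1, 1, 2) = 3
G -> H -> A -> B: max(3, 2, 3) = 3
G -> D -> H -> A -> I -> B: max(4, 1, 2, 5, 2) = 5
Best route has worst link 3.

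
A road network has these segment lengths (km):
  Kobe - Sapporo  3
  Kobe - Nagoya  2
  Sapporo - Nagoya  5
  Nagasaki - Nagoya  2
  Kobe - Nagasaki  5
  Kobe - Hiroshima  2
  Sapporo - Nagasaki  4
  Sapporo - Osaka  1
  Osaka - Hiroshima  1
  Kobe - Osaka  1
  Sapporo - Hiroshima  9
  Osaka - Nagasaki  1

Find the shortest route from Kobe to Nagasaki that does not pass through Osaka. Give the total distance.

Checking several routes:
Kobe→Nagoya→Sapporo→Nagasaki: 2 + 5 + 4 = 11
Kobe→Nagasaki: 5
Kobe→Sapporo→Nagasaki: 3 + 4 = 7
Kobe→Nagoya→Nagasaki: 2 + 2 = 4
Kobe→Sapporo→Nagoya→Nagasaki: 3 + 5 + 2 = 10
Best route has total 4 km.

4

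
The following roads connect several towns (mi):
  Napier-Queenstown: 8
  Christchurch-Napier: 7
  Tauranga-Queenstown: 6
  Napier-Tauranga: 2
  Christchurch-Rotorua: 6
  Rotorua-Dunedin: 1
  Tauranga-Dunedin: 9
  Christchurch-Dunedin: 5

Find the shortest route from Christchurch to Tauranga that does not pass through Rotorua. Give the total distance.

Paths from Christchurch to Tauranga avoiding Rotorua:
Christchurch-Napier-Tauranga: 7 + 2 = 9
Christchurch-Napier-Queenstown-Tauranga: 7 + 8 + 6 = 21
Christchurch-Dunedin-Tauranga: 5 + 9 = 14
Best route has total 9 mi.

9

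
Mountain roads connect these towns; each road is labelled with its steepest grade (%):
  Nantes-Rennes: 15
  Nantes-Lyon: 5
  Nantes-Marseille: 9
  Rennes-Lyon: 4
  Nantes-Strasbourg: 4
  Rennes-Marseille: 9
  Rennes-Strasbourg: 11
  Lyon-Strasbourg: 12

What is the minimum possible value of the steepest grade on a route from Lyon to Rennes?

Some routes from Lyon to Rennes:
Lyon -> Strasbourg -> Rennes: max(12, 11) = 12
Lyon -> Strasbourg -> Nantes -> Marseille -> Rennes: max(12, 4, 9, 9) = 12
Lyon -> Nantes -> Strasbourg -> Rennes: max(5, 4, 11) = 11
Lyon -> Nantes -> Marseille -> Rennes: max(5, 9, 9) = 9
Lyon -> Rennes: max(4) = 4
The minimum achievable maximum is 4%.

4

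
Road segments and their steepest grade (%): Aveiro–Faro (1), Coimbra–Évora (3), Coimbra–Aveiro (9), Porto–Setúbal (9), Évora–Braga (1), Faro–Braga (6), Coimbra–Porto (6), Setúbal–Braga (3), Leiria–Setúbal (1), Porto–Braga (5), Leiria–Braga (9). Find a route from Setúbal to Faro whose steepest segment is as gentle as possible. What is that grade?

A few of the Setúbal→Faro routes:
Setúbal→Porto→Braga→Faro: max(9, 5, 6) = 9
Setúbal→Braga→Porto→Coimbra→Aveiro→Faro: max(3, 5, 6, 9, 1) = 9
Setúbal→Braga→Faro: max(3, 6) = 6
Setúbal→Braga→Évora→Coimbra→Aveiro→Faro: max(3, 1, 3, 9, 1) = 9
Setúbal→Porto→Braga→Évora→Coimbra→Aveiro→Faro: max(9, 5, 1, 3, 9, 1) = 9
Best route has worst link 6%.

6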